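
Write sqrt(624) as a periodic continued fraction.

[24; (1, 48)]

Write x_i = (sqrt(624) + m_i)/d_i with (m_0, d_0) = (0, 1). a_0 = floor(sqrt(624)) = 24, since 24^2 = 576 <= 624 < 625 = 25^2.
Iterate m_{i+1} = d_i*a_i - m_i, d_{i+1} = (624 - m_{i+1}^2)/d_i, a_{i+1} = floor((a_0 + m_{i+1})/d_{i+1}):
  m_1 = 1*24 - 0 = 24, d_1 = (624 - 24^2)/1 = 48/1 = 48, a_1 = floor((24 + 24)/48) = 1.
  m_2 = 48*1 - 24 = 24, d_2 = (624 - 24^2)/48 = 48/48 = 1, a_2 = floor((24 + 24)/1) = 48.
  m_3 = 1*48 - 24 = 24, d_3 = (624 - 24^2)/1 = 48/1 = 48: (m_3, d_3) = (m_1, d_1) = (24, 48), so from here the quotients repeat a_1, a_2; the period length is 2.
Hence the expansion of sqrt(624) is a_0 = 24 followed by the repeating block 1, 48 (period 2).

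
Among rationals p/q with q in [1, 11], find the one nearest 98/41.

12/5

Expand x = 98/41 as a continued fraction with the Euclidean algorithm:
  98 = 2*41 + 16, so a_0 = 2.
  41 = 2*16 + 9, so a_1 = 2.
  16 = 1*9 + 7, so a_2 = 1.
  9 = 1*7 + 2, so a_3 = 1.
  7 = 3*2 + 1, so a_4 = 3.
  2 = 2*1 + 0, so a_5 = 2.
so x = [2; 2, 1, 1, 3, 2].
Convergents (p_i = a_i*p_{i-1} + p_{i-2}, q_i = a_i*q_{i-1} + q_{i-2} with p_{-2}=0, p_{-1}=1, q_{-2}=1, q_{-1}=0), until the denominator exceeds 11:
  i=0: a_0=2, p_0 = 2*1 + 0 = 2, q_0 = 2*0 + 1 = 1.
  i=1: a_1=2, p_1 = 2*2 + 1 = 5, q_1 = 2*1 + 0 = 2.
  i=2: a_2=1, p_2 = 1*5 + 2 = 7, q_2 = 1*2 + 1 = 3.
  i=3: a_3=1, p_3 = 1*7 + 5 = 12, q_3 = 1*3 + 2 = 5.
  i=4: a_4=3, p_4 = 3*12 + 7 = 43, q_4 = 3*5 + 3 = 18.
q_4 = 18 > 11, so the last convergent with denominator <= 11 is p_3/q_3 = 12/5.
The closest fraction with denominator <= 11 is either p_3/q_3 or the intermediate fraction (k*p_3 + p_2)/(k*q_3 + q_2) with the largest k >= 1 whose denominator stays <= 11; these approach x as k grows, and every other convergent or intermediate fraction in range is farther away.
Largest k: floor((11 - q_2)/q_3) = floor((11 - 3)/5) = 1.
That gives (1*12 + 7)/(1*5 + 3) = 19/8.
Compare the errors: |x - 12/5| = |98*5 - 12*41|/(41*5) = 2/205, and |x - 19/8| = |98*8 - 19*41|/(41*8) = 5/328.
Cross-multiplying, 2*328 = 656 < 1025 = 5*205, so 2/205 is smaller: the convergent 12/5 is closer to x than 19/8.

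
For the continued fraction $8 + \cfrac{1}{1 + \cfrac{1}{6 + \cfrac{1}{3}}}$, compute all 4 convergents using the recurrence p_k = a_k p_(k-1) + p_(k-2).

8/1, 9/1, 62/7, 195/22

Using the convergent recurrence p_i = a_i*p_{i-1} + p_{i-2}, q_i = a_i*q_{i-1} + q_{i-2} with p_{-2}=0, p_{-1}=1, q_{-2}=1, q_{-1}=0:
  i=0: a_0=8, p_0 = 8*1 + 0 = 8, q_0 = 8*0 + 1 = 1.
  i=1: a_1=1, p_1 = 1*8 + 1 = 9, q_1 = 1*1 + 0 = 1.
  i=2: a_2=6, p_2 = 6*9 + 8 = 62, q_2 = 6*1 + 1 = 7.
  i=3: a_3=3, p_3 = 3*62 + 9 = 195, q_3 = 3*7 + 1 = 22.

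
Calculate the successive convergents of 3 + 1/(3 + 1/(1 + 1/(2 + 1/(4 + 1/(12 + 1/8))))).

Using the convergent recurrence p_i = a_i*p_{i-1} + p_{i-2}, q_i = a_i*q_{i-1} + q_{i-2} with p_{-2}=0, p_{-1}=1, q_{-2}=1, q_{-1}=0:
  i=0: a_0=3, p_0 = 3*1 + 0 = 3, q_0 = 3*0 + 1 = 1.
  i=1: a_1=3, p_1 = 3*3 + 1 = 10, q_1 = 3*1 + 0 = 3.
  i=2: a_2=1, p_2 = 1*10 + 3 = 13, q_2 = 1*3 + 1 = 4.
  i=3: a_3=2, p_3 = 2*13 + 10 = 36, q_3 = 2*4 + 3 = 11.
  i=4: a_4=4, p_4 = 4*36 + 13 = 157, q_4 = 4*11 + 4 = 48.
  i=5: a_5=12, p_5 = 12*157 + 36 = 1920, q_5 = 12*48 + 11 = 587.
  i=6: a_6=8, p_6 = 8*1920 + 157 = 15517, q_6 = 8*587 + 48 = 4744.

3/1, 10/3, 13/4, 36/11, 157/48, 1920/587, 15517/4744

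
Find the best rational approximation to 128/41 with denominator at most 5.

16/5

Expand x = 128/41 as a continued fraction with the Euclidean algorithm:
  128 = 3*41 + 5, so a_0 = 3.
  41 = 8*5 + 1, so a_1 = 8.
  5 = 5*1 + 0, so a_2 = 5.
so x = [3; 8, 5].
Convergents (p_i = a_i*p_{i-1} + p_{i-2}, q_i = a_i*q_{i-1} + q_{i-2} with p_{-2}=0, p_{-1}=1, q_{-2}=1, q_{-1}=0), until the denominator exceeds 5:
  i=0: a_0=3, p_0 = 3*1 + 0 = 3, q_0 = 3*0 + 1 = 1.
  i=1: a_1=8, p_1 = 8*3 + 1 = 25, q_1 = 8*1 + 0 = 8.
q_1 = 8 > 5, so the last convergent with denominator <= 5 is p_0/q_0 = 3/1.
The closest fraction with denominator <= 5 is either p_0/q_0 or the intermediate fraction (k*p_0 + p_{-1})/(k*q_0 + q_{-1}) with the largest k >= 1 whose denominator stays <= 5; these approach x as k grows, and every other convergent or intermediate fraction in range is farther away.
Largest k: floor((5 - q_{-1})/q_0) = floor((5 - 0)/1) = 5 (using the seeds p_{-1} = 1, q_{-1} = 0).
That gives (5*3 + 1)/(5*1 + 0) = 16/5.
Compare the errors: |x - 3/1| = |128*1 - 3*41|/(41*1) = 5/41, and |x - 16/5| = |128*5 - 16*41|/(41*5) = 16/205.
Cross-multiplying, 16*41 = 656 < 1025 = 5*205, so 16/205 is smaller: the intermediate fraction 16/5 is closer to x than 3/1.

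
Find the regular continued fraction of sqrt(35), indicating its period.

[5; (1, 10)]

Write x_i = (sqrt(35) + m_i)/d_i with (m_0, d_0) = (0, 1). a_0 = floor(sqrt(35)) = 5, since 5^2 = 25 <= 35 < 36 = 6^2.
Iterate m_{i+1} = d_i*a_i - m_i, d_{i+1} = (35 - m_{i+1}^2)/d_i, a_{i+1} = floor((a_0 + m_{i+1})/d_{i+1}):
  m_1 = 1*5 - 0 = 5, d_1 = (35 - 5^2)/1 = 10/1 = 10, a_1 = floor((5 + 5)/10) = 1.
  m_2 = 10*1 - 5 = 5, d_2 = (35 - 5^2)/10 = 10/10 = 1, a_2 = floor((5 + 5)/1) = 10.
  m_3 = 1*10 - 5 = 5, d_3 = (35 - 5^2)/1 = 10/1 = 10: (m_3, d_3) = (m_1, d_1) = (5, 10), so from here the quotients repeat a_1, a_2; the period length is 2.
Hence the expansion of sqrt(35) is a_0 = 5 followed by the repeating block 1, 10 (period 2).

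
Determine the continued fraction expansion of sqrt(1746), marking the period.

Write x_i = (sqrt(1746) + m_i)/d_i with (m_0, d_0) = (0, 1). a_0 = floor(sqrt(1746)) = 41, since 41^2 = 1681 <= 1746 < 1764 = 42^2.
Iterate m_{i+1} = d_i*a_i - m_i, d_{i+1} = (1746 - m_{i+1}^2)/d_i, a_{i+1} = floor((a_0 + m_{i+1})/d_{i+1}):
  m_1 = 1*41 - 0 = 41, d_1 = (1746 - 41^2)/1 = 65/1 = 65, a_1 = floor((41 + 41)/65) = 1.
  m_2 = 65*1 - 41 = 24, d_2 = (1746 - 24^2)/65 = 1170/65 = 18, a_2 = floor((41 + 24)/18) = 3.
  m_3 = 18*3 - 24 = 30, d_3 = (1746 - 30^2)/18 = 846/18 = 47, a_3 = floor((41 + 30)/47) = 1.
  m_4 = 47*1 - 30 = 17, d_4 = (1746 - 17^2)/47 = 1457/47 = 31, a_4 = floor((41 + 17)/31) = 1.
  m_5 = 31*1 - 17 = 14, d_5 = (1746 - 14^2)/31 = 1550/31 = 50, a_5 = floor((41 + 14)/50) = 1.
  m_6 = 50*1 - 14 = 36, d_6 = (1746 - 36^2)/50 = 450/50 = 9, a_6 = floor((41 + 36)/9) = 8.
  m_7 = 9*8 - 36 = 36, d_7 = (1746 - 36^2)/9 = 450/9 = 50, a_7 = floor((41 + 36)/50) = 1.
  m_8 = 50*1 - 36 = 14, d_8 = (1746 - 14^2)/50 = 1550/50 = 31, a_8 = floor((41 + 14)/31) = 1.
  m_9 = 31*1 - 14 = 17, d_9 = (1746 - 17^2)/31 = 1457/31 = 47, a_9 = floor((41 + 17)/47) = 1.
  m_10 = 47*1 - 17 = 30, d_10 = (1746 - 30^2)/47 = 846/47 = 18, a_10 = floor((41 + 30)/18) = 3.
  m_11 = 18*3 - 30 = 24, d_11 = (1746 - 24^2)/18 = 1170/18 = 65, a_11 = floor((41 + 24)/65) = 1.
  m_12 = 65*1 - 24 = 41, d_12 = (1746 - 41^2)/65 = 65/65 = 1, a_12 = floor((41 + 41)/1) = 82.
  m_13 = 1*82 - 41 = 41, d_13 = (1746 - 41^2)/1 = 65/1 = 65: (m_13, d_13) = (m_1, d_1) = (41, 65), so from here the quotients repeat a_1, ..., a_12; the period length is 12.
Hence the expansion of sqrt(1746) is a_0 = 41 followed by the repeating block 1, 3, 1, 1, 1, 8, 1, 1, 1, 3, 1, 82 (period 12).

[41; (1, 3, 1, 1, 1, 8, 1, 1, 1, 3, 1, 82)]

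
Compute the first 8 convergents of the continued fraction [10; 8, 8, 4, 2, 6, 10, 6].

Using the convergent recurrence p_i = a_i*p_{i-1} + p_{i-2}, q_i = a_i*q_{i-1} + q_{i-2} with p_{-2}=0, p_{-1}=1, q_{-2}=1, q_{-1}=0:
  i=0: a_0=10, p_0 = 10*1 + 0 = 10, q_0 = 10*0 + 1 = 1.
  i=1: a_1=8, p_1 = 8*10 + 1 = 81, q_1 = 8*1 + 0 = 8.
  i=2: a_2=8, p_2 = 8*81 + 10 = 658, q_2 = 8*8 + 1 = 65.
  i=3: a_3=4, p_3 = 4*658 + 81 = 2713, q_3 = 4*65 + 8 = 268.
  i=4: a_4=2, p_4 = 2*2713 + 658 = 6084, q_4 = 2*268 + 65 = 601.
  i=5: a_5=6, p_5 = 6*6084 + 2713 = 39217, q_5 = 6*601 + 268 = 3874.
  i=6: a_6=10, p_6 = 10*39217 + 6084 = 398254, q_6 = 10*3874 + 601 = 39341.
  i=7: a_7=6, p_7 = 6*398254 + 39217 = 2428741, q_7 = 6*39341 + 3874 = 239920.

10/1, 81/8, 658/65, 2713/268, 6084/601, 39217/3874, 398254/39341, 2428741/239920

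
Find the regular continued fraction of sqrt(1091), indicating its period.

[33; (33, 66)]

Write x_i = (sqrt(1091) + m_i)/d_i with (m_0, d_0) = (0, 1). a_0 = floor(sqrt(1091)) = 33, since 33^2 = 1089 <= 1091 < 1156 = 34^2.
Iterate m_{i+1} = d_i*a_i - m_i, d_{i+1} = (1091 - m_{i+1}^2)/d_i, a_{i+1} = floor((a_0 + m_{i+1})/d_{i+1}):
  m_1 = 1*33 - 0 = 33, d_1 = (1091 - 33^2)/1 = 2/1 = 2, a_1 = floor((33 + 33)/2) = 33.
  m_2 = 2*33 - 33 = 33, d_2 = (1091 - 33^2)/2 = 2/2 = 1, a_2 = floor((33 + 33)/1) = 66.
  m_3 = 1*66 - 33 = 33, d_3 = (1091 - 33^2)/1 = 2/1 = 2: (m_3, d_3) = (m_1, d_1) = (33, 2), so from here the quotients repeat a_1, a_2; the period length is 2.
Hence the expansion of sqrt(1091) is a_0 = 33 followed by the repeating block 33, 66 (period 2).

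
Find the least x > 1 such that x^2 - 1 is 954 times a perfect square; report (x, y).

(x, y) = (32080051, 1038630)

First expand sqrt(954) as a continued fraction. With x_i = (sqrt(954) + m_i)/d_i and (m_0, d_0) = (0, 1): a_0 = floor(sqrt(954)) = 30, since 30^2 = 900 <= 954 < 961 = 31^2.
Iterate m_{i+1} = d_i*a_i - m_i, d_{i+1} = (954 - m_{i+1}^2)/d_i, a_{i+1} = floor((a_0 + m_{i+1})/d_{i+1}):
  m_1 = 1*30 - 0 = 30, d_1 = (954 - 30^2)/1 = 54/1 = 54, a_1 = floor((30 + 30)/54) = 1.
  m_2 = 54*1 - 30 = 24, d_2 = (954 - 24^2)/54 = 378/54 = 7, a_2 = floor((30 + 24)/7) = 7.
  m_3 = 7*7 - 24 = 25, d_3 = (954 - 25^2)/7 = 329/7 = 47, a_3 = floor((30 + 25)/47) = 1.
  m_4 = 47*1 - 25 = 22, d_4 = (954 - 22^2)/47 = 470/47 = 10, a_4 = floor((30 + 22)/10) = 5.
  m_5 = 10*5 - 22 = 28, d_5 = (954 - 28^2)/10 = 170/10 = 17, a_5 = floor((30 + 28)/17) = 3.
  m_6 = 17*3 - 28 = 23, d_6 = (954 - 23^2)/17 = 425/17 = 25, a_6 = floor((30 + 23)/25) = 2.
  m_7 = 25*2 - 23 = 27, d_7 = (954 - 27^2)/25 = 225/25 = 9, a_7 = floor((30 + 27)/9) = 6.
  m_8 = 9*6 - 27 = 27, d_8 = (954 - 27^2)/9 = 225/9 = 25, a_8 = floor((30 + 27)/25) = 2.
  m_9 = 25*2 - 27 = 23, d_9 = (954 - 23^2)/25 = 425/25 = 17, a_9 = floor((30 + 23)/17) = 3.
  m_10 = 17*3 - 23 = 28, d_10 = (954 - 28^2)/17 = 170/17 = 10, a_10 = floor((30 + 28)/10) = 5.
  m_11 = 10*5 - 28 = 22, d_11 = (954 - 22^2)/10 = 470/10 = 47, a_11 = floor((30 + 22)/47) = 1.
  m_12 = 47*1 - 22 = 25, d_12 = (954 - 25^2)/47 = 329/47 = 7, a_12 = floor((30 + 25)/7) = 7.
  m_13 = 7*7 - 25 = 24, d_13 = (954 - 24^2)/7 = 378/7 = 54, a_13 = floor((30 + 24)/54) = 1.
  m_14 = 54*1 - 24 = 30, d_14 = (954 - 30^2)/54 = 54/54 = 1, a_14 = floor((30 + 30)/1) = 60.
  m_15 = 1*60 - 30 = 30, d_15 = (954 - 30^2)/1 = 54/1 = 54: (m_15, d_15) = (m_1, d_1) = (30, 54), so from here the quotients repeat a_1, ..., a_14; the period length is 14.
So sqrt(954) = [30; (1, 7, 1, 5, 3, 2, 6, 2, 3, 5, 1, 7, 1, 60)] with period length k = 14.
k is even, so the fundamental solution of x^2 - 954y^2 = 1 is (p_{k-1}, q_{k-1}) = (p_13, q_13); compute convergents through index 13.
Convergents (p_i = a_i*p_{i-1} + p_{i-2}, q_i = a_i*q_{i-1} + q_{i-2} with p_{-2}=0, p_{-1}=1, q_{-2}=1, q_{-1}=0):
  i=0: a_0=30, p_0 = 30*1 + 0 = 30, q_0 = 30*0 + 1 = 1.
  i=1: a_1=1, p_1 = 1*30 + 1 = 31, q_1 = 1*1 + 0 = 1.
  i=2: a_2=7, p_2 = 7*31 + 30 = 247, q_2 = 7*1 + 1 = 8.
  i=3: a_3=1, p_3 = 1*247 + 31 = 278, q_3 = 1*8 + 1 = 9.
  i=4: a_4=5, p_4 = 5*278 + 247 = 1637, q_4 = 5*9 + 8 = 53.
  i=5: a_5=3, p_5 = 3*1637 + 278 = 5189, q_5 = 3*53 + 9 = 168.
  i=6: a_6=2, p_6 = 2*5189 + 1637 = 12015, q_6 = 2*168 + 53 = 389.
  i=7: a_7=6, p_7 = 6*12015 + 5189 = 77279, q_7 = 6*389 + 168 = 2502.
  i=8: a_8=2, p_8 = 2*77279 + 12015 = 166573, q_8 = 2*2502 + 389 = 5393.
  i=9: a_9=3, p_9 = 3*166573 + 77279 = 576998, q_9 = 3*5393 + 2502 = 18681.
  i=10: a_10=5, p_10 = 5*576998 + 166573 = 3051563, q_10 = 5*18681 + 5393 = 98798.
  i=11: a_11=1, p_11 = 1*3051563 + 576998 = 3628561, q_11 = 1*98798 + 18681 = 117479.
  i=12: a_12=7, p_12 = 7*3628561 + 3051563 = 28451490, q_12 = 7*117479 + 98798 = 921151.
  i=13: a_13=1, p_13 = 1*28451490 + 3628561 = 32080051, q_13 = 1*921151 + 117479 = 1038630.
Check: 32080051^2 - 954*1038630^2 = 1029129672162601 - 1029129672162600 = 1, so (x, y) = (32080051, 1038630) solves the equation, and by the theorem it is the least positive solution.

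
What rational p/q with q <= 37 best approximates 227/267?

17/20

Expand x = 227/267 as a continued fraction with the Euclidean algorithm:
  227 = 0*267 + 227, so a_0 = 0.
  267 = 1*227 + 40, so a_1 = 1.
  227 = 5*40 + 27, so a_2 = 5.
  40 = 1*27 + 13, so a_3 = 1.
  27 = 2*13 + 1, so a_4 = 2.
  13 = 13*1 + 0, so a_5 = 13.
so x = [0; 1, 5, 1, 2, 13].
Convergents (p_i = a_i*p_{i-1} + p_{i-2}, q_i = a_i*q_{i-1} + q_{i-2} with p_{-2}=0, p_{-1}=1, q_{-2}=1, q_{-1}=0), until the denominator exceeds 37:
  i=0: a_0=0, p_0 = 0*1 + 0 = 0, q_0 = 0*0 + 1 = 1.
  i=1: a_1=1, p_1 = 1*0 + 1 = 1, q_1 = 1*1 + 0 = 1.
  i=2: a_2=5, p_2 = 5*1 + 0 = 5, q_2 = 5*1 + 1 = 6.
  i=3: a_3=1, p_3 = 1*5 + 1 = 6, q_3 = 1*6 + 1 = 7.
  i=4: a_4=2, p_4 = 2*6 + 5 = 17, q_4 = 2*7 + 6 = 20.
  i=5: a_5=13, p_5 = 13*17 + 6 = 227, q_5 = 13*20 + 7 = 267.
q_5 = 267 > 37, so the last convergent with denominator <= 37 is p_4/q_4 = 17/20.
The closest fraction with denominator <= 37 is either p_4/q_4 or the intermediate fraction (k*p_4 + p_3)/(k*q_4 + q_3) with the largest k >= 1 whose denominator stays <= 37; these approach x as k grows, and every other convergent or intermediate fraction in range is farther away.
Largest k: floor((37 - q_3)/q_4) = floor((37 - 7)/20) = 1.
That gives (1*17 + 6)/(1*20 + 7) = 23/27.
Compare the errors: |x - 17/20| = |227*20 - 17*267|/(267*20) = 1/5340, and |x - 23/27| = |227*27 - 23*267|/(267*27) = 12/7209.
Cross-multiplying, 1*7209 = 7209 < 64080 = 12*5340, so 1/5340 is smaller: the convergent 17/20 is closer to x than 23/27.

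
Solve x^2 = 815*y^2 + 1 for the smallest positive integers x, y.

(x, y) = (156644, 5487)

First expand sqrt(815) as a continued fraction. With x_i = (sqrt(815) + m_i)/d_i and (m_0, d_0) = (0, 1): a_0 = floor(sqrt(815)) = 28, since 28^2 = 784 <= 815 < 841 = 29^2.
Iterate m_{i+1} = d_i*a_i - m_i, d_{i+1} = (815 - m_{i+1}^2)/d_i, a_{i+1} = floor((a_0 + m_{i+1})/d_{i+1}):
  m_1 = 1*28 - 0 = 28, d_1 = (815 - 28^2)/1 = 31/1 = 31, a_1 = floor((28 + 28)/31) = 1.
  m_2 = 31*1 - 28 = 3, d_2 = (815 - 3^2)/31 = 806/31 = 26, a_2 = floor((28 + 3)/26) = 1.
  m_3 = 26*1 - 3 = 23, d_3 = (815 - 23^2)/26 = 286/26 = 11, a_3 = floor((28 + 23)/11) = 4.
  m_4 = 11*4 - 23 = 21, d_4 = (815 - 21^2)/11 = 374/11 = 34, a_4 = floor((28 + 21)/34) = 1.
  m_5 = 34*1 - 21 = 13, d_5 = (815 - 13^2)/34 = 646/34 = 19, a_5 = floor((28 + 13)/19) = 2.
  m_6 = 19*2 - 13 = 25, d_6 = (815 - 25^2)/19 = 190/19 = 10, a_6 = floor((28 + 25)/10) = 5.
  m_7 = 10*5 - 25 = 25, d_7 = (815 - 25^2)/10 = 190/10 = 19, a_7 = floor((28 + 25)/19) = 2.
  m_8 = 19*2 - 25 = 13, d_8 = (815 - 13^2)/19 = 646/19 = 34, a_8 = floor((28 + 13)/34) = 1.
  m_9 = 34*1 - 13 = 21, d_9 = (815 - 21^2)/34 = 374/34 = 11, a_9 = floor((28 + 21)/11) = 4.
  m_10 = 11*4 - 21 = 23, d_10 = (815 - 23^2)/11 = 286/11 = 26, a_10 = floor((28 + 23)/26) = 1.
  m_11 = 26*1 - 23 = 3, d_11 = (815 - 3^2)/26 = 806/26 = 31, a_11 = floor((28 + 3)/31) = 1.
  m_12 = 31*1 - 3 = 28, d_12 = (815 - 28^2)/31 = 31/31 = 1, a_12 = floor((28 + 28)/1) = 56.
  m_13 = 1*56 - 28 = 28, d_13 = (815 - 28^2)/1 = 31/1 = 31: (m_13, d_13) = (m_1, d_1) = (28, 31), so from here the quotients repeat a_1, ..., a_12; the period length is 12.
So sqrt(815) = [28; (1, 1, 4, 1, 2, 5, 2, 1, 4, 1, 1, 56)] with period length k = 12.
k is even, so the fundamental solution of x^2 - 815y^2 = 1 is (p_{k-1}, q_{k-1}) = (p_11, q_11); compute convergents through index 11.
Convergents (p_i = a_i*p_{i-1} + p_{i-2}, q_i = a_i*q_{i-1} + q_{i-2} with p_{-2}=0, p_{-1}=1, q_{-2}=1, q_{-1}=0):
  i=0: a_0=28, p_0 = 28*1 + 0 = 28, q_0 = 28*0 + 1 = 1.
  i=1: a_1=1, p_1 = 1*28 + 1 = 29, q_1 = 1*1 + 0 = 1.
  i=2: a_2=1, p_2 = 1*29 + 28 = 57, q_2 = 1*1 + 1 = 2.
  i=3: a_3=4, p_3 = 4*57 + 29 = 257, q_3 = 4*2 + 1 = 9.
  i=4: a_4=1, p_4 = 1*257 + 57 = 314, q_4 = 1*9 + 2 = 11.
  i=5: a_5=2, p_5 = 2*314 + 257 = 885, q_5 = 2*11 + 9 = 31.
  i=6: a_6=5, p_6 = 5*885 + 314 = 4739, q_6 = 5*31 + 11 = 166.
  i=7: a_7=2, p_7 = 2*4739 + 885 = 10363, q_7 = 2*166 + 31 = 363.
  i=8: a_8=1, p_8 = 1*10363 + 4739 = 15102, q_8 = 1*363 + 166 = 529.
  i=9: a_9=4, p_9 = 4*15102 + 10363 = 70771, q_9 = 4*529 + 363 = 2479.
  i=10: a_10=1, p_10 = 1*70771 + 15102 = 85873, q_10 = 1*2479 + 529 = 3008.
  i=11: a_11=1, p_11 = 1*85873 + 70771 = 156644, q_11 = 1*3008 + 2479 = 5487.
Check: 156644^2 - 815*5487^2 = 24537342736 - 24537342735 = 1, so (x, y) = (156644, 5487) solves the equation, and by the theorem it is the least positive solution.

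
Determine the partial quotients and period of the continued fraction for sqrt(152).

Write x_i = (sqrt(152) + m_i)/d_i with (m_0, d_0) = (0, 1). a_0 = floor(sqrt(152)) = 12, since 12^2 = 144 <= 152 < 169 = 13^2.
Iterate m_{i+1} = d_i*a_i - m_i, d_{i+1} = (152 - m_{i+1}^2)/d_i, a_{i+1} = floor((a_0 + m_{i+1})/d_{i+1}):
  m_1 = 1*12 - 0 = 12, d_1 = (152 - 12^2)/1 = 8/1 = 8, a_1 = floor((12 + 12)/8) = 3.
  m_2 = 8*3 - 12 = 12, d_2 = (152 - 12^2)/8 = 8/8 = 1, a_2 = floor((12 + 12)/1) = 24.
  m_3 = 1*24 - 12 = 12, d_3 = (152 - 12^2)/1 = 8/1 = 8: (m_3, d_3) = (m_1, d_1) = (12, 8), so from here the quotients repeat a_1, a_2; the period length is 2.
Hence the expansion of sqrt(152) is a_0 = 12 followed by the repeating block 3, 24 (period 2).

[12; (3, 24)]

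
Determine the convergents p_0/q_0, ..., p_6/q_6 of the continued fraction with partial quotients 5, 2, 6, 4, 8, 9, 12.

5/1, 11/2, 71/13, 295/54, 2431/445, 22174/4059, 268519/49153

Using the convergent recurrence p_i = a_i*p_{i-1} + p_{i-2}, q_i = a_i*q_{i-1} + q_{i-2} with p_{-2}=0, p_{-1}=1, q_{-2}=1, q_{-1}=0:
  i=0: a_0=5, p_0 = 5*1 + 0 = 5, q_0 = 5*0 + 1 = 1.
  i=1: a_1=2, p_1 = 2*5 + 1 = 11, q_1 = 2*1 + 0 = 2.
  i=2: a_2=6, p_2 = 6*11 + 5 = 71, q_2 = 6*2 + 1 = 13.
  i=3: a_3=4, p_3 = 4*71 + 11 = 295, q_3 = 4*13 + 2 = 54.
  i=4: a_4=8, p_4 = 8*295 + 71 = 2431, q_4 = 8*54 + 13 = 445.
  i=5: a_5=9, p_5 = 9*2431 + 295 = 22174, q_5 = 9*445 + 54 = 4059.
  i=6: a_6=12, p_6 = 12*22174 + 2431 = 268519, q_6 = 12*4059 + 445 = 49153.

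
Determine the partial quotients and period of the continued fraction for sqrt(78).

Write x_i = (sqrt(78) + m_i)/d_i with (m_0, d_0) = (0, 1). a_0 = floor(sqrt(78)) = 8, since 8^2 = 64 <= 78 < 81 = 9^2.
Iterate m_{i+1} = d_i*a_i - m_i, d_{i+1} = (78 - m_{i+1}^2)/d_i, a_{i+1} = floor((a_0 + m_{i+1})/d_{i+1}):
  m_1 = 1*8 - 0 = 8, d_1 = (78 - 8^2)/1 = 14/1 = 14, a_1 = floor((8 + 8)/14) = 1.
  m_2 = 14*1 - 8 = 6, d_2 = (78 - 6^2)/14 = 42/14 = 3, a_2 = floor((8 + 6)/3) = 4.
  m_3 = 3*4 - 6 = 6, d_3 = (78 - 6^2)/3 = 42/3 = 14, a_3 = floor((8 + 6)/14) = 1.
  m_4 = 14*1 - 6 = 8, d_4 = (78 - 8^2)/14 = 14/14 = 1, a_4 = floor((8 + 8)/1) = 16.
  m_5 = 1*16 - 8 = 8, d_5 = (78 - 8^2)/1 = 14/1 = 14: (m_5, d_5) = (m_1, d_1) = (8, 14), so from here the quotients repeat a_1, ..., a_4; the period length is 4.
Hence the expansion of sqrt(78) is a_0 = 8 followed by the repeating block 1, 4, 1, 16 (period 4).

[8; (1, 4, 1, 16)]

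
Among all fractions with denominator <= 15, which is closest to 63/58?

13/12

Expand x = 63/58 as a continued fraction with the Euclidean algorithm:
  63 = 1*58 + 5, so a_0 = 1.
  58 = 11*5 + 3, so a_1 = 11.
  5 = 1*3 + 2, so a_2 = 1.
  3 = 1*2 + 1, so a_3 = 1.
  2 = 2*1 + 0, so a_4 = 2.
so x = [1; 11, 1, 1, 2].
Convergents (p_i = a_i*p_{i-1} + p_{i-2}, q_i = a_i*q_{i-1} + q_{i-2} with p_{-2}=0, p_{-1}=1, q_{-2}=1, q_{-1}=0), until the denominator exceeds 15:
  i=0: a_0=1, p_0 = 1*1 + 0 = 1, q_0 = 1*0 + 1 = 1.
  i=1: a_1=11, p_1 = 11*1 + 1 = 12, q_1 = 11*1 + 0 = 11.
  i=2: a_2=1, p_2 = 1*12 + 1 = 13, q_2 = 1*11 + 1 = 12.
  i=3: a_3=1, p_3 = 1*13 + 12 = 25, q_3 = 1*12 + 11 = 23.
q_3 = 23 > 15, so the last convergent with denominator <= 15 is p_2/q_2 = 13/12.
The closest fraction with denominator <= 15 is either p_2/q_2 or the intermediate fraction (k*p_2 + p_1)/(k*q_2 + q_1) with the largest k >= 1 whose denominator stays <= 15; these approach x as k grows, and every other convergent or intermediate fraction in range is farther away.
Largest k: floor((15 - q_1)/q_2) = floor((15 - 11)/12) = 0.
Since k = 0, no intermediate fraction beyond p_2/q_2 has denominator <= 15, so the convergent 13/12 is the closest (its error is |63*12 - 13*58|/(58*12) = 2/696).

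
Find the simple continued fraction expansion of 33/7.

Run the Euclidean algorithm on 33 and 7; the successive quotients are the partial quotients a_0, a_1, ... (each step inverts the fractional part left over by the previous one):
  33 = 4*7 + 5, so a_0 = 4.
  7 = 1*5 + 2, so a_1 = 1.
  5 = 2*2 + 1, so a_2 = 2.
  2 = 2*1 + 0, so a_3 = 2.
The remainder reaches 0 after 4 divisions, so the expansion has 4 partial quotients, read off in order.

[4; 1, 2, 2]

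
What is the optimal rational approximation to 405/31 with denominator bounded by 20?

209/16

Expand x = 405/31 as a continued fraction with the Euclidean algorithm:
  405 = 13*31 + 2, so a_0 = 13.
  31 = 15*2 + 1, so a_1 = 15.
  2 = 2*1 + 0, so a_2 = 2.
so x = [13; 15, 2].
Convergents (p_i = a_i*p_{i-1} + p_{i-2}, q_i = a_i*q_{i-1} + q_{i-2} with p_{-2}=0, p_{-1}=1, q_{-2}=1, q_{-1}=0), until the denominator exceeds 20:
  i=0: a_0=13, p_0 = 13*1 + 0 = 13, q_0 = 13*0 + 1 = 1.
  i=1: a_1=15, p_1 = 15*13 + 1 = 196, q_1 = 15*1 + 0 = 15.
  i=2: a_2=2, p_2 = 2*196 + 13 = 405, q_2 = 2*15 + 1 = 31.
q_2 = 31 > 20, so the last convergent with denominator <= 20 is p_1/q_1 = 196/15.
The closest fraction with denominator <= 20 is either p_1/q_1 or the intermediate fraction (k*p_1 + p_0)/(k*q_1 + q_0) with the largest k >= 1 whose denominator stays <= 20; these approach x as k grows, and every other convergent or intermediate fraction in range is farther away.
Largest k: floor((20 - q_0)/q_1) = floor((20 - 1)/15) = 1.
That gives (1*196 + 13)/(1*15 + 1) = 209/16.
Compare the errors: |x - 196/15| = |405*15 - 196*31|/(31*15) = 1/465, and |x - 209/16| = |405*16 - 209*31|/(31*16) = 1/496.
Cross-multiplying, 1*465 = 465 < 496 = 1*496, so 1/496 is smaller: the intermediate fraction 209/16 is closer to x than 196/15.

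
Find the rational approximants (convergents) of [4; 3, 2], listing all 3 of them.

Using the convergent recurrence p_i = a_i*p_{i-1} + p_{i-2}, q_i = a_i*q_{i-1} + q_{i-2} with p_{-2}=0, p_{-1}=1, q_{-2}=1, q_{-1}=0:
  i=0: a_0=4, p_0 = 4*1 + 0 = 4, q_0 = 4*0 + 1 = 1.
  i=1: a_1=3, p_1 = 3*4 + 1 = 13, q_1 = 3*1 + 0 = 3.
  i=2: a_2=2, p_2 = 2*13 + 4 = 30, q_2 = 2*3 + 1 = 7.

4/1, 13/3, 30/7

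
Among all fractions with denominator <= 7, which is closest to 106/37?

20/7

Expand x = 106/37 as a continued fraction with the Euclidean algorithm:
  106 = 2*37 + 32, so a_0 = 2.
  37 = 1*32 + 5, so a_1 = 1.
  32 = 6*5 + 2, so a_2 = 6.
  5 = 2*2 + 1, so a_3 = 2.
  2 = 2*1 + 0, so a_4 = 2.
so x = [2; 1, 6, 2, 2].
Convergents (p_i = a_i*p_{i-1} + p_{i-2}, q_i = a_i*q_{i-1} + q_{i-2} with p_{-2}=0, p_{-1}=1, q_{-2}=1, q_{-1}=0), until the denominator exceeds 7:
  i=0: a_0=2, p_0 = 2*1 + 0 = 2, q_0 = 2*0 + 1 = 1.
  i=1: a_1=1, p_1 = 1*2 + 1 = 3, q_1 = 1*1 + 0 = 1.
  i=2: a_2=6, p_2 = 6*3 + 2 = 20, q_2 = 6*1 + 1 = 7.
  i=3: a_3=2, p_3 = 2*20 + 3 = 43, q_3 = 2*7 + 1 = 15.
q_3 = 15 > 7, so the last convergent with denominator <= 7 is p_2/q_2 = 20/7.
The closest fraction with denominator <= 7 is either p_2/q_2 or the intermediate fraction (k*p_2 + p_1)/(k*q_2 + q_1) with the largest k >= 1 whose denominator stays <= 7; these approach x as k grows, and every other convergent or intermediate fraction in range is farther away.
Largest k: floor((7 - q_1)/q_2) = floor((7 - 1)/7) = 0.
Since k = 0, no intermediate fraction beyond p_2/q_2 has denominator <= 7, so the convergent 20/7 is the closest (its error is |106*7 - 20*37|/(37*7) = 2/259).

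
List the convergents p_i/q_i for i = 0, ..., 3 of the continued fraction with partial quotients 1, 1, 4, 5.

1/1, 2/1, 9/5, 47/26

Using the convergent recurrence p_i = a_i*p_{i-1} + p_{i-2}, q_i = a_i*q_{i-1} + q_{i-2} with p_{-2}=0, p_{-1}=1, q_{-2}=1, q_{-1}=0:
  i=0: a_0=1, p_0 = 1*1 + 0 = 1, q_0 = 1*0 + 1 = 1.
  i=1: a_1=1, p_1 = 1*1 + 1 = 2, q_1 = 1*1 + 0 = 1.
  i=2: a_2=4, p_2 = 4*2 + 1 = 9, q_2 = 4*1 + 1 = 5.
  i=3: a_3=5, p_3 = 5*9 + 2 = 47, q_3 = 5*5 + 1 = 26.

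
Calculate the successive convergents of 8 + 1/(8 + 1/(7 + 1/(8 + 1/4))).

Using the convergent recurrence p_i = a_i*p_{i-1} + p_{i-2}, q_i = a_i*q_{i-1} + q_{i-2} with p_{-2}=0, p_{-1}=1, q_{-2}=1, q_{-1}=0:
  i=0: a_0=8, p_0 = 8*1 + 0 = 8, q_0 = 8*0 + 1 = 1.
  i=1: a_1=8, p_1 = 8*8 + 1 = 65, q_1 = 8*1 + 0 = 8.
  i=2: a_2=7, p_2 = 7*65 + 8 = 463, q_2 = 7*8 + 1 = 57.
  i=3: a_3=8, p_3 = 8*463 + 65 = 3769, q_3 = 8*57 + 8 = 464.
  i=4: a_4=4, p_4 = 4*3769 + 463 = 15539, q_4 = 4*464 + 57 = 1913.

8/1, 65/8, 463/57, 3769/464, 15539/1913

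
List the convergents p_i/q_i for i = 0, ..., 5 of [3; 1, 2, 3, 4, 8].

Using the convergent recurrence p_i = a_i*p_{i-1} + p_{i-2}, q_i = a_i*q_{i-1} + q_{i-2} with p_{-2}=0, p_{-1}=1, q_{-2}=1, q_{-1}=0:
  i=0: a_0=3, p_0 = 3*1 + 0 = 3, q_0 = 3*0 + 1 = 1.
  i=1: a_1=1, p_1 = 1*3 + 1 = 4, q_1 = 1*1 + 0 = 1.
  i=2: a_2=2, p_2 = 2*4 + 3 = 11, q_2 = 2*1 + 1 = 3.
  i=3: a_3=3, p_3 = 3*11 + 4 = 37, q_3 = 3*3 + 1 = 10.
  i=4: a_4=4, p_4 = 4*37 + 11 = 159, q_4 = 4*10 + 3 = 43.
  i=5: a_5=8, p_5 = 8*159 + 37 = 1309, q_5 = 8*43 + 10 = 354.

3/1, 4/1, 11/3, 37/10, 159/43, 1309/354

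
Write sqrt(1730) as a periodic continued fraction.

Write x_i = (sqrt(1730) + m_i)/d_i with (m_0, d_0) = (0, 1). a_0 = floor(sqrt(1730)) = 41, since 41^2 = 1681 <= 1730 < 1764 = 42^2.
Iterate m_{i+1} = d_i*a_i - m_i, d_{i+1} = (1730 - m_{i+1}^2)/d_i, a_{i+1} = floor((a_0 + m_{i+1})/d_{i+1}):
  m_1 = 1*41 - 0 = 41, d_1 = (1730 - 41^2)/1 = 49/1 = 49, a_1 = floor((41 + 41)/49) = 1.
  m_2 = 49*1 - 41 = 8, d_2 = (1730 - 8^2)/49 = 1666/49 = 34, a_2 = floor((41 + 8)/34) = 1.
  m_3 = 34*1 - 8 = 26, d_3 = (1730 - 26^2)/34 = 1054/34 = 31, a_3 = floor((41 + 26)/31) = 2.
  m_4 = 31*2 - 26 = 36, d_4 = (1730 - 36^2)/31 = 434/31 = 14, a_4 = floor((41 + 36)/14) = 5.
  m_5 = 14*5 - 36 = 34, d_5 = (1730 - 34^2)/14 = 574/14 = 41, a_5 = floor((41 + 34)/41) = 1.
  m_6 = 41*1 - 34 = 7, d_6 = (1730 - 7^2)/41 = 1681/41 = 41, a_6 = floor((41 + 7)/41) = 1.
  m_7 = 41*1 - 7 = 34, d_7 = (1730 - 34^2)/41 = 574/41 = 14, a_7 = floor((41 + 34)/14) = 5.
  m_8 = 14*5 - 34 = 36, d_8 = (1730 - 36^2)/14 = 434/14 = 31, a_8 = floor((41 + 36)/31) = 2.
  m_9 = 31*2 - 36 = 26, d_9 = (1730 - 26^2)/31 = 1054/31 = 34, a_9 = floor((41 + 26)/34) = 1.
  m_10 = 34*1 - 26 = 8, d_10 = (1730 - 8^2)/34 = 1666/34 = 49, a_10 = floor((41 + 8)/49) = 1.
  m_11 = 49*1 - 8 = 41, d_11 = (1730 - 41^2)/49 = 49/49 = 1, a_11 = floor((41 + 41)/1) = 82.
  m_12 = 1*82 - 41 = 41, d_12 = (1730 - 41^2)/1 = 49/1 = 49: (m_12, d_12) = (m_1, d_1) = (41, 49), so from here the quotients repeat a_1, ..., a_11; the period length is 11.
Hence the expansion of sqrt(1730) is a_0 = 41 followed by the repeating block 1, 1, 2, 5, 1, 1, 5, 2, 1, 1, 82 (period 11).

[41; (1, 1, 2, 5, 1, 1, 5, 2, 1, 1, 82)]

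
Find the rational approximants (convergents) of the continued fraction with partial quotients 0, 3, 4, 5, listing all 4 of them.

Using the convergent recurrence p_i = a_i*p_{i-1} + p_{i-2}, q_i = a_i*q_{i-1} + q_{i-2} with p_{-2}=0, p_{-1}=1, q_{-2}=1, q_{-1}=0:
  i=0: a_0=0, p_0 = 0*1 + 0 = 0, q_0 = 0*0 + 1 = 1.
  i=1: a_1=3, p_1 = 3*0 + 1 = 1, q_1 = 3*1 + 0 = 3.
  i=2: a_2=4, p_2 = 4*1 + 0 = 4, q_2 = 4*3 + 1 = 13.
  i=3: a_3=5, p_3 = 5*4 + 1 = 21, q_3 = 5*13 + 3 = 68.

0/1, 1/3, 4/13, 21/68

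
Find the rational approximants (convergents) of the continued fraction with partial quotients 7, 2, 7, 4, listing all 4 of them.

7/1, 15/2, 112/15, 463/62

Using the convergent recurrence p_i = a_i*p_{i-1} + p_{i-2}, q_i = a_i*q_{i-1} + q_{i-2} with p_{-2}=0, p_{-1}=1, q_{-2}=1, q_{-1}=0:
  i=0: a_0=7, p_0 = 7*1 + 0 = 7, q_0 = 7*0 + 1 = 1.
  i=1: a_1=2, p_1 = 2*7 + 1 = 15, q_1 = 2*1 + 0 = 2.
  i=2: a_2=7, p_2 = 7*15 + 7 = 112, q_2 = 7*2 + 1 = 15.
  i=3: a_3=4, p_3 = 4*112 + 15 = 463, q_3 = 4*15 + 2 = 62.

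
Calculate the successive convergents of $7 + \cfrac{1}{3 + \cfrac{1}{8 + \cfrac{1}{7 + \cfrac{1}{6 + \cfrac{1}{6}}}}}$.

7/1, 22/3, 183/25, 1303/178, 8001/1093, 49309/6736

Using the convergent recurrence p_i = a_i*p_{i-1} + p_{i-2}, q_i = a_i*q_{i-1} + q_{i-2} with p_{-2}=0, p_{-1}=1, q_{-2}=1, q_{-1}=0:
  i=0: a_0=7, p_0 = 7*1 + 0 = 7, q_0 = 7*0 + 1 = 1.
  i=1: a_1=3, p_1 = 3*7 + 1 = 22, q_1 = 3*1 + 0 = 3.
  i=2: a_2=8, p_2 = 8*22 + 7 = 183, q_2 = 8*3 + 1 = 25.
  i=3: a_3=7, p_3 = 7*183 + 22 = 1303, q_3 = 7*25 + 3 = 178.
  i=4: a_4=6, p_4 = 6*1303 + 183 = 8001, q_4 = 6*178 + 25 = 1093.
  i=5: a_5=6, p_5 = 6*8001 + 1303 = 49309, q_5 = 6*1093 + 178 = 6736.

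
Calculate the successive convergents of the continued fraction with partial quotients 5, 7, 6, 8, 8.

5/1, 36/7, 221/43, 1804/351, 14653/2851

Using the convergent recurrence p_i = a_i*p_{i-1} + p_{i-2}, q_i = a_i*q_{i-1} + q_{i-2} with p_{-2}=0, p_{-1}=1, q_{-2}=1, q_{-1}=0:
  i=0: a_0=5, p_0 = 5*1 + 0 = 5, q_0 = 5*0 + 1 = 1.
  i=1: a_1=7, p_1 = 7*5 + 1 = 36, q_1 = 7*1 + 0 = 7.
  i=2: a_2=6, p_2 = 6*36 + 5 = 221, q_2 = 6*7 + 1 = 43.
  i=3: a_3=8, p_3 = 8*221 + 36 = 1804, q_3 = 8*43 + 7 = 351.
  i=4: a_4=8, p_4 = 8*1804 + 221 = 14653, q_4 = 8*351 + 43 = 2851.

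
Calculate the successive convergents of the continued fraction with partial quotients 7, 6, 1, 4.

7/1, 43/6, 50/7, 243/34

Using the convergent recurrence p_i = a_i*p_{i-1} + p_{i-2}, q_i = a_i*q_{i-1} + q_{i-2} with p_{-2}=0, p_{-1}=1, q_{-2}=1, q_{-1}=0:
  i=0: a_0=7, p_0 = 7*1 + 0 = 7, q_0 = 7*0 + 1 = 1.
  i=1: a_1=6, p_1 = 6*7 + 1 = 43, q_1 = 6*1 + 0 = 6.
  i=2: a_2=1, p_2 = 1*43 + 7 = 50, q_2 = 1*6 + 1 = 7.
  i=3: a_3=4, p_3 = 4*50 + 43 = 243, q_3 = 4*7 + 6 = 34.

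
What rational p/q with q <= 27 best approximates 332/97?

Expand x = 332/97 as a continued fraction with the Euclidean algorithm:
  332 = 3*97 + 41, so a_0 = 3.
  97 = 2*41 + 15, so a_1 = 2.
  41 = 2*15 + 11, so a_2 = 2.
  15 = 1*11 + 4, so a_3 = 1.
  11 = 2*4 + 3, so a_4 = 2.
  4 = 1*3 + 1, so a_5 = 1.
  3 = 3*1 + 0, so a_6 = 3.
so x = [3; 2, 2, 1, 2, 1, 3].
Convergents (p_i = a_i*p_{i-1} + p_{i-2}, q_i = a_i*q_{i-1} + q_{i-2} with p_{-2}=0, p_{-1}=1, q_{-2}=1, q_{-1}=0), until the denominator exceeds 27:
  i=0: a_0=3, p_0 = 3*1 + 0 = 3, q_0 = 3*0 + 1 = 1.
  i=1: a_1=2, p_1 = 2*3 + 1 = 7, q_1 = 2*1 + 0 = 2.
  i=2: a_2=2, p_2 = 2*7 + 3 = 17, q_2 = 2*2 + 1 = 5.
  i=3: a_3=1, p_3 = 1*17 + 7 = 24, q_3 = 1*5 + 2 = 7.
  i=4: a_4=2, p_4 = 2*24 + 17 = 65, q_4 = 2*7 + 5 = 19.
  i=5: a_5=1, p_5 = 1*65 + 24 = 89, q_5 = 1*19 + 7 = 26.
  i=6: a_6=3, p_6 = 3*89 + 65 = 332, q_6 = 3*26 + 19 = 97.
q_6 = 97 > 27, so the last convergent with denominator <= 27 is p_5/q_5 = 89/26.
The closest fraction with denominator <= 27 is either p_5/q_5 or the intermediate fraction (k*p_5 + p_4)/(k*q_5 + q_4) with the largest k >= 1 whose denominator stays <= 27; these approach x as k grows, and every other convergent or intermediate fraction in range is farther away.
Largest k: floor((27 - q_4)/q_5) = floor((27 - 19)/26) = 0.
Since k = 0, no intermediate fraction beyond p_5/q_5 has denominator <= 27, so the convergent 89/26 is the closest (its error is |332*26 - 89*97|/(97*26) = 1/2522).

89/26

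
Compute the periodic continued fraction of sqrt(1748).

Write x_i = (sqrt(1748) + m_i)/d_i with (m_0, d_0) = (0, 1). a_0 = floor(sqrt(1748)) = 41, since 41^2 = 1681 <= 1748 < 1764 = 42^2.
Iterate m_{i+1} = d_i*a_i - m_i, d_{i+1} = (1748 - m_{i+1}^2)/d_i, a_{i+1} = floor((a_0 + m_{i+1})/d_{i+1}):
  m_1 = 1*41 - 0 = 41, d_1 = (1748 - 41^2)/1 = 67/1 = 67, a_1 = floor((41 + 41)/67) = 1.
  m_2 = 67*1 - 41 = 26, d_2 = (1748 - 26^2)/67 = 1072/67 = 16, a_2 = floor((41 + 26)/16) = 4.
  m_3 = 16*4 - 26 = 38, d_3 = (1748 - 38^2)/16 = 304/16 = 19, a_3 = floor((41 + 38)/19) = 4.
  m_4 = 19*4 - 38 = 38, d_4 = (1748 - 38^2)/19 = 304/19 = 16, a_4 = floor((41 + 38)/16) = 4.
  m_5 = 16*4 - 38 = 26, d_5 = (1748 - 26^2)/16 = 1072/16 = 67, a_5 = floor((41 + 26)/67) = 1.
  m_6 = 67*1 - 26 = 41, d_6 = (1748 - 41^2)/67 = 67/67 = 1, a_6 = floor((41 + 41)/1) = 82.
  m_7 = 1*82 - 41 = 41, d_7 = (1748 - 41^2)/1 = 67/1 = 67: (m_7, d_7) = (m_1, d_1) = (41, 67), so from here the quotients repeat a_1, ..., a_6; the period length is 6.
Hence the expansion of sqrt(1748) is a_0 = 41 followed by the repeating block 1, 4, 4, 4, 1, 82 (period 6).

[41; (1, 4, 4, 4, 1, 82)]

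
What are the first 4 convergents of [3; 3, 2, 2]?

3/1, 10/3, 23/7, 56/17

Using the convergent recurrence p_i = a_i*p_{i-1} + p_{i-2}, q_i = a_i*q_{i-1} + q_{i-2} with p_{-2}=0, p_{-1}=1, q_{-2}=1, q_{-1}=0:
  i=0: a_0=3, p_0 = 3*1 + 0 = 3, q_0 = 3*0 + 1 = 1.
  i=1: a_1=3, p_1 = 3*3 + 1 = 10, q_1 = 3*1 + 0 = 3.
  i=2: a_2=2, p_2 = 2*10 + 3 = 23, q_2 = 2*3 + 1 = 7.
  i=3: a_3=2, p_3 = 2*23 + 10 = 56, q_3 = 2*7 + 3 = 17.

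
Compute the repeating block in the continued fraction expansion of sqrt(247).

Write x_i = (sqrt(247) + m_i)/d_i with (m_0, d_0) = (0, 1). a_0 = floor(sqrt(247)) = 15, since 15^2 = 225 <= 247 < 256 = 16^2.
Iterate m_{i+1} = d_i*a_i - m_i, d_{i+1} = (247 - m_{i+1}^2)/d_i, a_{i+1} = floor((a_0 + m_{i+1})/d_{i+1}):
  m_1 = 1*15 - 0 = 15, d_1 = (247 - 15^2)/1 = 22/1 = 22, a_1 = floor((15 + 15)/22) = 1.
  m_2 = 22*1 - 15 = 7, d_2 = (247 - 7^2)/22 = 198/22 = 9, a_2 = floor((15 + 7)/9) = 2.
  m_3 = 9*2 - 7 = 11, d_3 = (247 - 11^2)/9 = 126/9 = 14, a_3 = floor((15 + 11)/14) = 1.
  m_4 = 14*1 - 11 = 3, d_4 = (247 - 3^2)/14 = 238/14 = 17, a_4 = floor((15 + 3)/17) = 1.
  m_5 = 17*1 - 3 = 14, d_5 = (247 - 14^2)/17 = 51/17 = 3, a_5 = floor((15 + 14)/3) = 9.
  m_6 = 3*9 - 14 = 13, d_6 = (247 - 13^2)/3 = 78/3 = 26, a_6 = floor((15 + 13)/26) = 1.
  m_7 = 26*1 - 13 = 13, d_7 = (247 - 13^2)/26 = 78/26 = 3, a_7 = floor((15 + 13)/3) = 9.
  m_8 = 3*9 - 13 = 14, d_8 = (247 - 14^2)/3 = 51/3 = 17, a_8 = floor((15 + 14)/17) = 1.
  m_9 = 17*1 - 14 = 3, d_9 = (247 - 3^2)/17 = 238/17 = 14, a_9 = floor((15 + 3)/14) = 1.
  m_10 = 14*1 - 3 = 11, d_10 = (247 - 11^2)/14 = 126/14 = 9, a_10 = floor((15 + 11)/9) = 2.
  m_11 = 9*2 - 11 = 7, d_11 = (247 - 7^2)/9 = 198/9 = 22, a_11 = floor((15 + 7)/22) = 1.
  m_12 = 22*1 - 7 = 15, d_12 = (247 - 15^2)/22 = 22/22 = 1, a_12 = floor((15 + 15)/1) = 30.
  m_13 = 1*30 - 15 = 15, d_13 = (247 - 15^2)/1 = 22/1 = 22: (m_13, d_13) = (m_1, d_1) = (15, 22), so from here the quotients repeat a_1, ..., a_12; the period length is 12.
Hence the expansion of sqrt(247) is a_0 = 15 followed by the repeating block 1, 2, 1, 1, 9, 1, 9, 1, 1, 2, 1, 30 (period 12).

[15; (1, 2, 1, 1, 9, 1, 9, 1, 1, 2, 1, 30)]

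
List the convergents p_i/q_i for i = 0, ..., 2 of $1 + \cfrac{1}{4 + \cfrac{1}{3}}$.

1/1, 5/4, 16/13

Using the convergent recurrence p_i = a_i*p_{i-1} + p_{i-2}, q_i = a_i*q_{i-1} + q_{i-2} with p_{-2}=0, p_{-1}=1, q_{-2}=1, q_{-1}=0:
  i=0: a_0=1, p_0 = 1*1 + 0 = 1, q_0 = 1*0 + 1 = 1.
  i=1: a_1=4, p_1 = 4*1 + 1 = 5, q_1 = 4*1 + 0 = 4.
  i=2: a_2=3, p_2 = 3*5 + 1 = 16, q_2 = 3*4 + 1 = 13.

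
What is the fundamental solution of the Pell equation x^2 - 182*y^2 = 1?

First expand sqrt(182) as a continued fraction. With x_i = (sqrt(182) + m_i)/d_i and (m_0, d_0) = (0, 1): a_0 = floor(sqrt(182)) = 13, since 13^2 = 169 <= 182 < 196 = 14^2.
Iterate m_{i+1} = d_i*a_i - m_i, d_{i+1} = (182 - m_{i+1}^2)/d_i, a_{i+1} = floor((a_0 + m_{i+1})/d_{i+1}):
  m_1 = 1*13 - 0 = 13, d_1 = (182 - 13^2)/1 = 13/1 = 13, a_1 = floor((13 + 13)/13) = 2.
  m_2 = 13*2 - 13 = 13, d_2 = (182 - 13^2)/13 = 13/13 = 1, a_2 = floor((13 + 13)/1) = 26.
  m_3 = 1*26 - 13 = 13, d_3 = (182 - 13^2)/1 = 13/1 = 13: (m_3, d_3) = (m_1, d_1) = (13, 13), so from here the quotients repeat a_1, a_2; the period length is 2.
So sqrt(182) = [13; (2, 26)] with period length k = 2.
k is even, so the fundamental solution of x^2 - 182y^2 = 1 is (p_{k-1}, q_{k-1}) = (p_1, q_1); compute convergents through index 1.
Convergents (p_i = a_i*p_{i-1} + p_{i-2}, q_i = a_i*q_{i-1} + q_{i-2} with p_{-2}=0, p_{-1}=1, q_{-2}=1, q_{-1}=0):
  i=0: a_0=13, p_0 = 13*1 + 0 = 13, q_0 = 13*0 + 1 = 1.
  i=1: a_1=2, p_1 = 2*13 + 1 = 27, q_1 = 2*1 + 0 = 2.
Check: 27^2 - 182*2^2 = 729 - 728 = 1, so (x, y) = (27, 2) solves the equation, and by the theorem it is the least positive solution.

(x, y) = (27, 2)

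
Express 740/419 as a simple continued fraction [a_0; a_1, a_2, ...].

Run the Euclidean algorithm on 740 and 419; the successive quotients are the partial quotients a_0, a_1, ... (each step inverts the fractional part left over by the previous one):
  740 = 1*419 + 321, so a_0 = 1.
  419 = 1*321 + 98, so a_1 = 1.
  321 = 3*98 + 27, so a_2 = 3.
  98 = 3*27 + 17, so a_3 = 3.
  27 = 1*17 + 10, so a_4 = 1.
  17 = 1*10 + 7, so a_5 = 1.
  10 = 1*7 + 3, so a_6 = 1.
  7 = 2*3 + 1, so a_7 = 2.
  3 = 3*1 + 0, so a_8 = 3.
The remainder reaches 0 after 9 divisions, so the expansion has 9 partial quotients, read off in order.

[1; 1, 3, 3, 1, 1, 1, 2, 3]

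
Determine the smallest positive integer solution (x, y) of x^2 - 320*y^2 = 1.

(x, y) = (161, 9)

First expand sqrt(320) as a continued fraction. With x_i = (sqrt(320) + m_i)/d_i and (m_0, d_0) = (0, 1): a_0 = floor(sqrt(320)) = 17, since 17^2 = 289 <= 320 < 324 = 18^2.
Iterate m_{i+1} = d_i*a_i - m_i, d_{i+1} = (320 - m_{i+1}^2)/d_i, a_{i+1} = floor((a_0 + m_{i+1})/d_{i+1}):
  m_1 = 1*17 - 0 = 17, d_1 = (320 - 17^2)/1 = 31/1 = 31, a_1 = floor((17 + 17)/31) = 1.
  m_2 = 31*1 - 17 = 14, d_2 = (320 - 14^2)/31 = 124/31 = 4, a_2 = floor((17 + 14)/4) = 7.
  m_3 = 4*7 - 14 = 14, d_3 = (320 - 14^2)/4 = 124/4 = 31, a_3 = floor((17 + 14)/31) = 1.
  m_4 = 31*1 - 14 = 17, d_4 = (320 - 17^2)/31 = 31/31 = 1, a_4 = floor((17 + 17)/1) = 34.
  m_5 = 1*34 - 17 = 17, d_5 = (320 - 17^2)/1 = 31/1 = 31: (m_5, d_5) = (m_1, d_1) = (17, 31), so from here the quotients repeat a_1, ..., a_4; the period length is 4.
So sqrt(320) = [17; (1, 7, 1, 34)] with period length k = 4.
k is even, so the fundamental solution of x^2 - 320y^2 = 1 is (p_{k-1}, q_{k-1}) = (p_3, q_3); compute convergents through index 3.
Convergents (p_i = a_i*p_{i-1} + p_{i-2}, q_i = a_i*q_{i-1} + q_{i-2} with p_{-2}=0, p_{-1}=1, q_{-2}=1, q_{-1}=0):
  i=0: a_0=17, p_0 = 17*1 + 0 = 17, q_0 = 17*0 + 1 = 1.
  i=1: a_1=1, p_1 = 1*17 + 1 = 18, q_1 = 1*1 + 0 = 1.
  i=2: a_2=7, p_2 = 7*18 + 17 = 143, q_2 = 7*1 + 1 = 8.
  i=3: a_3=1, p_3 = 1*143 + 18 = 161, q_3 = 1*8 + 1 = 9.
Check: 161^2 - 320*9^2 = 25921 - 25920 = 1, so (x, y) = (161, 9) solves the equation, and by the theorem it is the least positive solution.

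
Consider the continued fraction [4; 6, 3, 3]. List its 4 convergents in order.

4/1, 25/6, 79/19, 262/63

Using the convergent recurrence p_i = a_i*p_{i-1} + p_{i-2}, q_i = a_i*q_{i-1} + q_{i-2} with p_{-2}=0, p_{-1}=1, q_{-2}=1, q_{-1}=0:
  i=0: a_0=4, p_0 = 4*1 + 0 = 4, q_0 = 4*0 + 1 = 1.
  i=1: a_1=6, p_1 = 6*4 + 1 = 25, q_1 = 6*1 + 0 = 6.
  i=2: a_2=3, p_2 = 3*25 + 4 = 79, q_2 = 3*6 + 1 = 19.
  i=3: a_3=3, p_3 = 3*79 + 25 = 262, q_3 = 3*19 + 6 = 63.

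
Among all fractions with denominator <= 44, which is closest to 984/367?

59/22

Expand x = 984/367 as a continued fraction with the Euclidean algorithm:
  984 = 2*367 + 250, so a_0 = 2.
  367 = 1*250 + 117, so a_1 = 1.
  250 = 2*117 + 16, so a_2 = 2.
  117 = 7*16 + 5, so a_3 = 7.
  16 = 3*5 + 1, so a_4 = 3.
  5 = 5*1 + 0, so a_5 = 5.
so x = [2; 1, 2, 7, 3, 5].
Convergents (p_i = a_i*p_{i-1} + p_{i-2}, q_i = a_i*q_{i-1} + q_{i-2} with p_{-2}=0, p_{-1}=1, q_{-2}=1, q_{-1}=0), until the denominator exceeds 44:
  i=0: a_0=2, p_0 = 2*1 + 0 = 2, q_0 = 2*0 + 1 = 1.
  i=1: a_1=1, p_1 = 1*2 + 1 = 3, q_1 = 1*1 + 0 = 1.
  i=2: a_2=2, p_2 = 2*3 + 2 = 8, q_2 = 2*1 + 1 = 3.
  i=3: a_3=7, p_3 = 7*8 + 3 = 59, q_3 = 7*3 + 1 = 22.
  i=4: a_4=3, p_4 = 3*59 + 8 = 185, q_4 = 3*22 + 3 = 69.
q_4 = 69 > 44, so the last convergent with denominator <= 44 is p_3/q_3 = 59/22.
The closest fraction with denominator <= 44 is either p_3/q_3 or the intermediate fraction (k*p_3 + p_2)/(k*q_3 + q_2) with the largest k >= 1 whose denominator stays <= 44; these approach x as k grows, and every other convergent or intermediate fraction in range is farther away.
Largest k: floor((44 - q_2)/q_3) = floor((44 - 3)/22) = 1.
That gives (1*59 + 8)/(1*22 + 3) = 67/25.
Compare the errors: |x - 59/22| = |984*22 - 59*367|/(367*22) = 5/8074, and |x - 67/25| = |984*25 - 67*367|/(367*25) = 11/9175.
Cross-multiplying, 5*9175 = 45875 < 88814 = 11*8074, so 5/8074 is smaller: the convergent 59/22 is closer to x than 67/25.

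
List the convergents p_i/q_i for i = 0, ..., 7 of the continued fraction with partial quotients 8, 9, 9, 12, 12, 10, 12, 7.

8/1, 73/9, 665/82, 8053/993, 97301/11998, 981063/120973, 11870057/1463674, 84071462/10366691

Using the convergent recurrence p_i = a_i*p_{i-1} + p_{i-2}, q_i = a_i*q_{i-1} + q_{i-2} with p_{-2}=0, p_{-1}=1, q_{-2}=1, q_{-1}=0:
  i=0: a_0=8, p_0 = 8*1 + 0 = 8, q_0 = 8*0 + 1 = 1.
  i=1: a_1=9, p_1 = 9*8 + 1 = 73, q_1 = 9*1 + 0 = 9.
  i=2: a_2=9, p_2 = 9*73 + 8 = 665, q_2 = 9*9 + 1 = 82.
  i=3: a_3=12, p_3 = 12*665 + 73 = 8053, q_3 = 12*82 + 9 = 993.
  i=4: a_4=12, p_4 = 12*8053 + 665 = 97301, q_4 = 12*993 + 82 = 11998.
  i=5: a_5=10, p_5 = 10*97301 + 8053 = 981063, q_5 = 10*11998 + 993 = 120973.
  i=6: a_6=12, p_6 = 12*981063 + 97301 = 11870057, q_6 = 12*120973 + 11998 = 1463674.
  i=7: a_7=7, p_7 = 7*11870057 + 981063 = 84071462, q_7 = 7*1463674 + 120973 = 10366691.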